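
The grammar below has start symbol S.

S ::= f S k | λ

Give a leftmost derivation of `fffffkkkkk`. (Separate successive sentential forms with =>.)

S=>fSk=>ffSkk=>fffSkkk=>ffffSkkkk=>fffffSkkkkk=>fffffkkkkk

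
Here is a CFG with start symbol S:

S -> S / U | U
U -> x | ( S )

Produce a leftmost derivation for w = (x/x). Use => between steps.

S => U => (S) => (S/U) => (U/U) => (x/U) => (x/x)

S => U   [S -> U]
U => (S)   [U -> ( S )]
(S) => (S/U)   [S -> S / U]
(S/U) => (U/U)   [S -> U]
(U/U) => (x/U)   [U -> x]
(x/U) => (x/x)   [U -> x]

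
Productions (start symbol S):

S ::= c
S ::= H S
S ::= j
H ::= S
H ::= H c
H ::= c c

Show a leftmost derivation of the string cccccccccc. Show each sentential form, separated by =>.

S => HS   [S ::= H S]
HS => HcS   [H ::= H c]
HcS => ScS   [H ::= S]
ScS => ccS   [S ::= c]
ccS => ccHS   [S ::= H S]
ccHS => ccHcS   [H ::= H c]
ccHcS => ccHccS   [H ::= H c]
ccHccS => ccHcccS   [H ::= H c]
ccHcccS => cccccccS   [H ::= c c]
cccccccS => cccccccHS   [S ::= H S]
cccccccHS => cccccccccS   [H ::= c c]
cccccccccS => cccccccccc   [S ::= c]

S=>HS=>HcS=>ScS=>ccS=>ccHS=>ccHcS=>ccHccS=>ccHcccS=>cccccccS=>cccccccHS=>cccccccccS=>cccccccccc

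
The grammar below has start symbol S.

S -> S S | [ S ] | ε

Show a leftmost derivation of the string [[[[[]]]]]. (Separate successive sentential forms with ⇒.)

S⇒[S]⇒[SS]⇒[[S]S]⇒[[[S]]S]⇒[[[[S]]]S]⇒[[[[SS]]]S]⇒[[[[[S]S]]]S]⇒[[[[[]S]]]S]⇒[[[[[]]]]S]⇒[[[[[]]]]]

S ⇒ [S]   [S -> [ S ]]
[S] ⇒ [SS]   [S -> S S]
[SS] ⇒ [[S]S]   [S -> [ S ]]
[[S]S] ⇒ [[[S]]S]   [S -> [ S ]]
[[[S]]S] ⇒ [[[[S]]]S]   [S -> [ S ]]
[[[[S]]]S] ⇒ [[[[SS]]]S]   [S -> S S]
[[[[SS]]]S] ⇒ [[[[[S]S]]]S]   [S -> [ S ]]
[[[[[S]S]]]S] ⇒ [[[[[]S]]]S]   [S -> ε]
[[[[[]S]]]S] ⇒ [[[[[]]]]S]   [S -> ε]
[[[[[]]]]S] ⇒ [[[[[]]]]]   [S -> ε]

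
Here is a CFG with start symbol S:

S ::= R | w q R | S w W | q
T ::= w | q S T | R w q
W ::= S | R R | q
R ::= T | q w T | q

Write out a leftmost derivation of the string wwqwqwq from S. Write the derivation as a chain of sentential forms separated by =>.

S => SwW   [S ::= S w W]
SwW => SwWwW   [S ::= S w W]
SwWwW => RwWwW   [S ::= R]
RwWwW => TwWwW   [R ::= T]
TwWwW => RwqwWwW   [T ::= R w q]
RwqwWwW => TwqwWwW   [R ::= T]
TwqwWwW => wwqwWwW   [T ::= w]
wwqwWwW => wwqwqwW   [W ::= q]
wwqwqwW => wwqwqwq   [W ::= q]

S => SwW => SwWwW => RwWwW => TwWwW => RwqwWwW => TwqwWwW => wwqwWwW => wwqwqwW => wwqwqwq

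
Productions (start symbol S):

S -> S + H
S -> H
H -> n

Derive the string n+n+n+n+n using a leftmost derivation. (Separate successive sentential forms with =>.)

S=>S+H=>S+H+H=>S+H+H+H=>S+H+H+H+H=>H+H+H+H+H=>n+H+H+H+H=>n+n+H+H+H=>n+n+n+H+H=>n+n+n+n+H=>n+n+n+n+n

S => S+H   [S -> S + H]
S+H => S+H+H   [S -> S + H]
S+H+H => S+H+H+H   [S -> S + H]
S+H+H+H => S+H+H+H+H   [S -> S + H]
S+H+H+H+H => H+H+H+H+H   [S -> H]
H+H+H+H+H => n+H+H+H+H   [H -> n]
n+H+H+H+H => n+n+H+H+H   [H -> n]
n+n+H+H+H => n+n+n+H+H   [H -> n]
n+n+n+H+H => n+n+n+n+H   [H -> n]
n+n+n+n+H => n+n+n+n+n   [H -> n]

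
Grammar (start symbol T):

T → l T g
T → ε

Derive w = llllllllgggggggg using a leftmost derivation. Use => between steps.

T=>lTg=>llTgg=>lllTggg=>llllTgggg=>lllllTggggg=>llllllTgggggg=>lllllllTggggggg=>llllllllTgggggggg=>llllllllgggggggg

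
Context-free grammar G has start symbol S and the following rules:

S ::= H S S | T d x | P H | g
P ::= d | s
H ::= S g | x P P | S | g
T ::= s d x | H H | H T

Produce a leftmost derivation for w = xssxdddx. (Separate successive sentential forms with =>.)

S => Tdx => HHdx => xPPHdx => xsPHdx => xssHdx => xssxPPdx => xssxdPdx => xssxdddx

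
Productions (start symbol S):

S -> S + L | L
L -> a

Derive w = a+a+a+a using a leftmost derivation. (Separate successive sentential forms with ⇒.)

S ⇒ S+L   [S -> S + L]
S+L ⇒ S+L+L   [S -> S + L]
S+L+L ⇒ S+L+L+L   [S -> S + L]
S+L+L+L ⇒ L+L+L+L   [S -> L]
L+L+L+L ⇒ a+L+L+L   [L -> a]
a+L+L+L ⇒ a+a+L+L   [L -> a]
a+a+L+L ⇒ a+a+a+L   [L -> a]
a+a+a+L ⇒ a+a+a+a   [L -> a]

S ⇒ S+L ⇒ S+L+L ⇒ S+L+L+L ⇒ L+L+L+L ⇒ a+L+L+L ⇒ a+a+L+L ⇒ a+a+a+L ⇒ a+a+a+a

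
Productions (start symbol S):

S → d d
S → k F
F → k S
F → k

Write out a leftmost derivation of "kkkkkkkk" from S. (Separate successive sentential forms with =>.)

S => kF   [S → k F]
kF => kkS   [F → k S]
kkS => kkkF   [S → k F]
kkkF => kkkkS   [F → k S]
kkkkS => kkkkkF   [S → k F]
kkkkkF => kkkkkkS   [F → k S]
kkkkkkS => kkkkkkkF   [S → k F]
kkkkkkkF => kkkkkkkk   [F → k]

S => kF => kkS => kkkF => kkkkS => kkkkkF => kkkkkkS => kkkkkkkF => kkkkkkkk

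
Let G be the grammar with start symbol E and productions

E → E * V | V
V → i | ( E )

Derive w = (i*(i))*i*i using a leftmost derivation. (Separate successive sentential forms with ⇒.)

E ⇒ E*V   [E → E * V]
E*V ⇒ E*V*V   [E → E * V]
E*V*V ⇒ V*V*V   [E → V]
V*V*V ⇒ (E)*V*V   [V → ( E )]
(E)*V*V ⇒ (E*V)*V*V   [E → E * V]
(E*V)*V*V ⇒ (V*V)*V*V   [E → V]
(V*V)*V*V ⇒ (i*V)*V*V   [V → i]
(i*V)*V*V ⇒ (i*(E))*V*V   [V → ( E )]
(i*(E))*V*V ⇒ (i*(V))*V*V   [E → V]
(i*(V))*V*V ⇒ (i*(i))*V*V   [V → i]
(i*(i))*V*V ⇒ (i*(i))*i*V   [V → i]
(i*(i))*i*V ⇒ (i*(i))*i*i   [V → i]

E⇒E*V⇒E*V*V⇒V*V*V⇒(E)*V*V⇒(E*V)*V*V⇒(V*V)*V*V⇒(i*V)*V*V⇒(i*(E))*V*V⇒(i*(V))*V*V⇒(i*(i))*V*V⇒(i*(i))*i*V⇒(i*(i))*i*i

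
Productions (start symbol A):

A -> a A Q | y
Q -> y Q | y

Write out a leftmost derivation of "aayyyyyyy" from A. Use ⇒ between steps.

A ⇒ aAQ   [A -> a A Q]
aAQ ⇒ aaAQQ   [A -> a A Q]
aaAQQ ⇒ aayQQ   [A -> y]
aayQQ ⇒ aayyQ   [Q -> y]
aayyQ ⇒ aayyyQ   [Q -> y Q]
aayyyQ ⇒ aayyyyQ   [Q -> y Q]
aayyyyQ ⇒ aayyyyyQ   [Q -> y Q]
aayyyyyQ ⇒ aayyyyyyQ   [Q -> y Q]
aayyyyyyQ ⇒ aayyyyyyy   [Q -> y]

A⇒aAQ⇒aaAQQ⇒aayQQ⇒aayyQ⇒aayyyQ⇒aayyyyQ⇒aayyyyyQ⇒aayyyyyyQ⇒aayyyyyyy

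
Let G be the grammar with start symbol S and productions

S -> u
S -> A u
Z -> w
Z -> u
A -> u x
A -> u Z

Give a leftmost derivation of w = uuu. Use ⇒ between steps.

S ⇒ Au ⇒ uZu ⇒ uuu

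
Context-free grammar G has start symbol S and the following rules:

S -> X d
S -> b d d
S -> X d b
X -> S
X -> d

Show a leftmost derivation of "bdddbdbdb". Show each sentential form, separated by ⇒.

S⇒Xdb⇒Sdb⇒Xdbdb⇒Sdbdb⇒Xdbdbdb⇒Sdbdbdb⇒bdddbdbdb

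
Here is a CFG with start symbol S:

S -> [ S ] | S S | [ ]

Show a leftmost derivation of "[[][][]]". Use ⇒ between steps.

S ⇒ [S] ⇒ [SS] ⇒ [SSS] ⇒ [[]SS] ⇒ [[][]S] ⇒ [[][][]]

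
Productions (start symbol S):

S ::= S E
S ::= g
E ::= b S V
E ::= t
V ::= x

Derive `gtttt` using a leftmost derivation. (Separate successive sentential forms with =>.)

S => SE => SEE => SEEE => SEEEE => gEEEE => gtEEE => gttEE => gtttE => gtttt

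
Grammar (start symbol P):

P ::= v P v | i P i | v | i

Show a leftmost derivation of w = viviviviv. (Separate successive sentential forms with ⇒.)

P ⇒ vPv   [P ::= v P v]
vPv ⇒ viPiv   [P ::= i P i]
viPiv ⇒ vivPviv   [P ::= v P v]
vivPviv ⇒ viviPiviv   [P ::= i P i]
viviPiviv ⇒ viviviviv   [P ::= v]

P ⇒ vPv ⇒ viPiv ⇒ vivPviv ⇒ viviPiviv ⇒ viviviviv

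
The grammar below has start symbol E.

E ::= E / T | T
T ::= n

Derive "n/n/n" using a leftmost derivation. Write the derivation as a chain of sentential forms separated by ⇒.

E ⇒ E/T ⇒ E/T/T ⇒ T/T/T ⇒ n/T/T ⇒ n/n/T ⇒ n/n/n

E ⇒ E/T   [E ::= E / T]
E/T ⇒ E/T/T   [E ::= E / T]
E/T/T ⇒ T/T/T   [E ::= T]
T/T/T ⇒ n/T/T   [T ::= n]
n/T/T ⇒ n/n/T   [T ::= n]
n/n/T ⇒ n/n/n   [T ::= n]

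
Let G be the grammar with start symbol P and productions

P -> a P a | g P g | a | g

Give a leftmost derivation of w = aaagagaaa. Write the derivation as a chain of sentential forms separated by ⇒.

P ⇒ aPa   [P -> a P a]
aPa ⇒ aaPaa   [P -> a P a]
aaPaa ⇒ aaaPaaa   [P -> a P a]
aaaPaaa ⇒ aaagPgaaa   [P -> g P g]
aaagPgaaa ⇒ aaagagaaa   [P -> a]

P ⇒ aPa ⇒ aaPaa ⇒ aaaPaaa ⇒ aaagPgaaa ⇒ aaagagaaa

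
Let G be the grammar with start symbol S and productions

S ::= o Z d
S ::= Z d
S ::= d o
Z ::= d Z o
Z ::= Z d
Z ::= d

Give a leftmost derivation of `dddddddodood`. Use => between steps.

S => Zd   [S ::= Z d]
Zd => dZod   [Z ::= d Z o]
dZod => ddZood   [Z ::= d Z o]
ddZood => ddZdood   [Z ::= Z d]
ddZdood => dddZodood   [Z ::= d Z o]
dddZodood => dddZdodood   [Z ::= Z d]
dddZdodood => dddZddodood   [Z ::= Z d]
dddZddodood => dddZdddodood   [Z ::= Z d]
dddZdddodood => dddddddodood   [Z ::= d]

S=>Zd=>dZod=>ddZood=>ddZdood=>dddZodood=>dddZdodood=>dddZddodood=>dddZdddodood=>dddddddodood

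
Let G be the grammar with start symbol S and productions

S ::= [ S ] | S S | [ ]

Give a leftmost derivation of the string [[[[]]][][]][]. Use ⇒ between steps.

S ⇒ SS   [S ::= S S]
SS ⇒ [S]S   [S ::= [ S ]]
[S]S ⇒ [SS]S   [S ::= S S]
[SS]S ⇒ [[S]S]S   [S ::= [ S ]]
[[S]S]S ⇒ [[[S]]S]S   [S ::= [ S ]]
[[[S]]S]S ⇒ [[[[]]]S]S   [S ::= [ ]]
[[[[]]]S]S ⇒ [[[[]]]SS]S   [S ::= S S]
[[[[]]]SS]S ⇒ [[[[]]][]S]S   [S ::= [ ]]
[[[[]]][]S]S ⇒ [[[[]]][][]]S   [S ::= [ ]]
[[[[]]][][]]S ⇒ [[[[]]][][]][]   [S ::= [ ]]

S⇒SS⇒[S]S⇒[SS]S⇒[[S]S]S⇒[[[S]]S]S⇒[[[[]]]S]S⇒[[[[]]]SS]S⇒[[[[]]][]S]S⇒[[[[]]][][]]S⇒[[[[]]][][]][]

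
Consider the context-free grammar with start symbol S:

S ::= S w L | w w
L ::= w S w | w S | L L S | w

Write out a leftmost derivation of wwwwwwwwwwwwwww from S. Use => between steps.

S => SwL => SwLwL => SwLwLwL => wwwLwLwL => wwwwSwwLwL => wwwwSwLwwLwL => wwwwSwLwLwwLwL => wwwwwwwLwLwwLwL => wwwwwwwwwLwwLwL => wwwwwwwwwwwwLwL => wwwwwwwwwwwwwwL => wwwwwwwwwwwwwww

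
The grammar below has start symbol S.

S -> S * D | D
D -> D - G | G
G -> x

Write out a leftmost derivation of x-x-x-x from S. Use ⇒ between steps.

S ⇒ D ⇒ D-G ⇒ D-G-G ⇒ D-G-G-G ⇒ G-G-G-G ⇒ x-G-G-G ⇒ x-x-G-G ⇒ x-x-x-G ⇒ x-x-x-x

S ⇒ D   [S -> D]
D ⇒ D-G   [D -> D - G]
D-G ⇒ D-G-G   [D -> D - G]
D-G-G ⇒ D-G-G-G   [D -> D - G]
D-G-G-G ⇒ G-G-G-G   [D -> G]
G-G-G-G ⇒ x-G-G-G   [G -> x]
x-G-G-G ⇒ x-x-G-G   [G -> x]
x-x-G-G ⇒ x-x-x-G   [G -> x]
x-x-x-G ⇒ x-x-x-x   [G -> x]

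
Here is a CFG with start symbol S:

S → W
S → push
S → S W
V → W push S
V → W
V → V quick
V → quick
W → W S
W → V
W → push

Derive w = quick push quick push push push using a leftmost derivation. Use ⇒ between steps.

S ⇒ W   [S → W]
W ⇒ W S   [W → W S]
W S ⇒ W S S   [W → W S]
W S S ⇒ W S S S   [W → W S]
W S S S ⇒ V S S S   [W → V]
V S S S ⇒ W push S S S S   [V → W push S]
W push S S S S ⇒ V push S S S S   [W → V]
V push S S S S ⇒ quick push S S S S   [V → quick]
quick push S S S S ⇒ quick push W S S S   [S → W]
quick push W S S S ⇒ quick push V S S S   [W → V]
quick push V S S S ⇒ quick push quick S S S   [V → quick]
quick push quick S S S ⇒ quick push quick push S S   [S → push]
quick push quick push S S ⇒ quick push quick push push S   [S → push]
quick push quick push push S ⇒ quick push quick push push push   [S → push]

S ⇒ W ⇒ W S ⇒ W S S ⇒ W S S S ⇒ V S S S ⇒ W push S S S S ⇒ V push S S S S ⇒ quick push S S S S ⇒ quick push W S S S ⇒ quick push V S S S ⇒ quick push quick S S S ⇒ quick push quick push S S ⇒ quick push quick push push S ⇒ quick push quick push push push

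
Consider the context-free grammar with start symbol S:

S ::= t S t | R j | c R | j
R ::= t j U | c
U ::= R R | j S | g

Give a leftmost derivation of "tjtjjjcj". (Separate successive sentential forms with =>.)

S => Rj => tjUj => tjRRj => tjtjURj => tjtjjSRj => tjtjjjRj => tjtjjjcj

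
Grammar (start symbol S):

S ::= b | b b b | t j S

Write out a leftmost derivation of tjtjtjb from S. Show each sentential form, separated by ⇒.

S ⇒ tjS   [S ::= t j S]
tjS ⇒ tjtjS   [S ::= t j S]
tjtjS ⇒ tjtjtjS   [S ::= t j S]
tjtjtjS ⇒ tjtjtjb   [S ::= b]

S⇒tjS⇒tjtjS⇒tjtjtjS⇒tjtjtjb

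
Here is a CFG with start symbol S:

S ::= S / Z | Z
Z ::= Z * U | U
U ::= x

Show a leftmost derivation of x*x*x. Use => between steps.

S => Z   [S ::= Z]
Z => Z*U   [Z ::= Z * U]
Z*U => Z*U*U   [Z ::= Z * U]
Z*U*U => U*U*U   [Z ::= U]
U*U*U => x*U*U   [U ::= x]
x*U*U => x*x*U   [U ::= x]
x*x*U => x*x*x   [U ::= x]

S => Z => Z*U => Z*U*U => U*U*U => x*U*U => x*x*U => x*x*x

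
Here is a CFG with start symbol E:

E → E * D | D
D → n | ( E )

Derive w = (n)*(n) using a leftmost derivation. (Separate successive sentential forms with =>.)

E => E*D => D*D => (E)*D => (D)*D => (n)*D => (n)*(E) => (n)*(D) => (n)*(n)

E => E*D   [E → E * D]
E*D => D*D   [E → D]
D*D => (E)*D   [D → ( E )]
(E)*D => (D)*D   [E → D]
(D)*D => (n)*D   [D → n]
(n)*D => (n)*(E)   [D → ( E )]
(n)*(E) => (n)*(D)   [E → D]
(n)*(D) => (n)*(n)   [D → n]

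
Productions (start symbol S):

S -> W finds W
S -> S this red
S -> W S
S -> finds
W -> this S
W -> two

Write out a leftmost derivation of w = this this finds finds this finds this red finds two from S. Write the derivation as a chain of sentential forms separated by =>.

S => W finds W => this S finds W => this S this red finds W => this W finds W this red finds W => this this S finds W this red finds W => this this finds finds W this red finds W => this this finds finds this S this red finds W => this this finds finds this finds this red finds W => this this finds finds this finds this red finds two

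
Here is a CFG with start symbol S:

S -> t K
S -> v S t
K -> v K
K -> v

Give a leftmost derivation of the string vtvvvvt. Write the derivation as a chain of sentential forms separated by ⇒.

S ⇒ vSt ⇒ vtKt ⇒ vtvKt ⇒ vtvvKt ⇒ vtvvvKt ⇒ vtvvvvt

S ⇒ vSt   [S -> v S t]
vSt ⇒ vtKt   [S -> t K]
vtKt ⇒ vtvKt   [K -> v K]
vtvKt ⇒ vtvvKt   [K -> v K]
vtvvKt ⇒ vtvvvKt   [K -> v K]
vtvvvKt ⇒ vtvvvvt   [K -> v]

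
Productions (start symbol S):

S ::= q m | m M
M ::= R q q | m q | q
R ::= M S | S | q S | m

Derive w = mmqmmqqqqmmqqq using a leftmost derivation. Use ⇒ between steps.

S ⇒ mM   [S ::= m M]
mM ⇒ mRqq   [M ::= R q q]
mRqq ⇒ mMSqq   [R ::= M S]
mMSqq ⇒ mRqqSqq   [M ::= R q q]
mRqqSqq ⇒ mMSqqSqq   [R ::= M S]
mMSqqSqq ⇒ mmqSqqSqq   [M ::= m q]
mmqSqqSqq ⇒ mmqmMqqSqq   [S ::= m M]
mmqmMqqSqq ⇒ mmqmRqqqqSqq   [M ::= R q q]
mmqmRqqqqSqq ⇒ mmqmmqqqqSqq   [R ::= m]
mmqmmqqqqSqq ⇒ mmqmmqqqqmMqq   [S ::= m M]
mmqmmqqqqmMqq ⇒ mmqmmqqqqmmqqq   [M ::= m q]

S⇒mM⇒mRqq⇒mMSqq⇒mRqqSqq⇒mMSqqSqq⇒mmqSqqSqq⇒mmqmMqqSqq⇒mmqmRqqqqSqq⇒mmqmmqqqqSqq⇒mmqmmqqqqmMqq⇒mmqmmqqqqmmqqq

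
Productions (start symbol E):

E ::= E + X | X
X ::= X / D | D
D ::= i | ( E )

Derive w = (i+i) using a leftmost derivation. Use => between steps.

E=>X=>D=>(E)=>(E+X)=>(X+X)=>(D+X)=>(i+X)=>(i+D)=>(i+i)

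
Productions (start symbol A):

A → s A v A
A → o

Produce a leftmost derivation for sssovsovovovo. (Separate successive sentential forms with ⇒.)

A ⇒ sAvA   [A → s A v A]
sAvA ⇒ ssAvAvA   [A → s A v A]
ssAvAvA ⇒ sssAvAvAvA   [A → s A v A]
sssAvAvAvA ⇒ sssovAvAvA   [A → o]
sssovAvAvA ⇒ sssovsAvAvAvA   [A → s A v A]
sssovsAvAvAvA ⇒ sssovsovAvAvA   [A → o]
sssovsovAvAvA ⇒ sssovsovovAvA   [A → o]
sssovsovovAvA ⇒ sssovsovovovA   [A → o]
sssovsovovovA ⇒ sssovsovovovo   [A → o]

A ⇒ sAvA ⇒ ssAvAvA ⇒ sssAvAvAvA ⇒ sssovAvAvA ⇒ sssovsAvAvAvA ⇒ sssovsovAvAvA ⇒ sssovsovovAvA ⇒ sssovsovovovA ⇒ sssovsovovovo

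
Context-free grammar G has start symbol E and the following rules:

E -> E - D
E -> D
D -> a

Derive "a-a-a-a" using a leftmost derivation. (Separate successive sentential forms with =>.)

E=>E-D=>E-D-D=>E-D-D-D=>D-D-D-D=>a-D-D-D=>a-a-D-D=>a-a-a-D=>a-a-a-a

E => E-D   [E -> E - D]
E-D => E-D-D   [E -> E - D]
E-D-D => E-D-D-D   [E -> E - D]
E-D-D-D => D-D-D-D   [E -> D]
D-D-D-D => a-D-D-D   [D -> a]
a-D-D-D => a-a-D-D   [D -> a]
a-a-D-D => a-a-a-D   [D -> a]
a-a-a-D => a-a-a-a   [D -> a]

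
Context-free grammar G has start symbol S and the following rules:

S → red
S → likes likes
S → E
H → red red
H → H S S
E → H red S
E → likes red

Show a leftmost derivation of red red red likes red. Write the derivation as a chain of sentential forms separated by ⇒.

S ⇒ E   [S → E]
E ⇒ H red S   [E → H red S]
H red S ⇒ red red red S   [H → red red]
red red red S ⇒ red red red E   [S → E]
red red red E ⇒ red red red likes red   [E → likes red]

S ⇒ E ⇒ H red S ⇒ red red red S ⇒ red red red E ⇒ red red red likes red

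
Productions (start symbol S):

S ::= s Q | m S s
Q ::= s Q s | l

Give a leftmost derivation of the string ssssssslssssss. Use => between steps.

S => sQ   [S ::= s Q]
sQ => ssQs   [Q ::= s Q s]
ssQs => sssQss   [Q ::= s Q s]
sssQss => ssssQsss   [Q ::= s Q s]
ssssQsss => sssssQssss   [Q ::= s Q s]
sssssQssss => ssssssQsssss   [Q ::= s Q s]
ssssssQsssss => sssssssQssssss   [Q ::= s Q s]
sssssssQssssss => ssssssslssssss   [Q ::= l]

S=>sQ=>ssQs=>sssQss=>ssssQsss=>sssssQssss=>ssssssQsssss=>sssssssQssssss=>ssssssslssssss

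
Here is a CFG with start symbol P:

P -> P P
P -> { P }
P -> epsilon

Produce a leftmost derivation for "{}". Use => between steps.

P => PP => PPP => {P}PP => {}PP => {}P => {}

P => PP   [P -> P P]
PP => PPP   [P -> P P]
PPP => {P}PP   [P -> { P }]
{P}PP => {}PP   [P -> epsilon]
{}PP => {}P   [P -> epsilon]
{}P => {}   [P -> epsilon]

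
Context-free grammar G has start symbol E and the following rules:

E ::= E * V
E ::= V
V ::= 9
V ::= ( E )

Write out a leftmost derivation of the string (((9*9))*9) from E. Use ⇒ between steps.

E ⇒ V ⇒ (E) ⇒ (E*V) ⇒ (V*V) ⇒ ((E)*V) ⇒ ((V)*V) ⇒ (((E))*V) ⇒ (((E*V))*V) ⇒ (((V*V))*V) ⇒ (((9*V))*V) ⇒ (((9*9))*V) ⇒ (((9*9))*9)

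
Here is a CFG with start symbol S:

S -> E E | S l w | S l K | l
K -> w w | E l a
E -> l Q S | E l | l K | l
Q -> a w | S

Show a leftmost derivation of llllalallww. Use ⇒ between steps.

S ⇒ SlK ⇒ EElK ⇒ lKElK ⇒ lElaElK ⇒ llKlaElK ⇒ llElalaElK ⇒ llllalaElK ⇒ llllalallK ⇒ llllalallww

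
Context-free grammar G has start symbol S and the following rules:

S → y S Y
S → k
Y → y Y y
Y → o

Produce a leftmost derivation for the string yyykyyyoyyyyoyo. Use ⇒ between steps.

S ⇒ ySY   [S → y S Y]
ySY ⇒ yySYY   [S → y S Y]
yySYY ⇒ yyySYYY   [S → y S Y]
yyySYYY ⇒ yyykYYY   [S → k]
yyykYYY ⇒ yyykyYyYY   [Y → y Y y]
yyykyYyYY ⇒ yyykyyYyyYY   [Y → y Y y]
yyykyyYyyYY ⇒ yyykyyyYyyyYY   [Y → y Y y]
yyykyyyYyyyYY ⇒ yyykyyyoyyyYY   [Y → o]
yyykyyyoyyyYY ⇒ yyykyyyoyyyyYyY   [Y → y Y y]
yyykyyyoyyyyYyY ⇒ yyykyyyoyyyyoyY   [Y → o]
yyykyyyoyyyyoyY ⇒ yyykyyyoyyyyoyo   [Y → o]

S⇒ySY⇒yySYY⇒yyySYYY⇒yyykYYY⇒yyykyYyYY⇒yyykyyYyyYY⇒yyykyyyYyyyYY⇒yyykyyyoyyyYY⇒yyykyyyoyyyyYyY⇒yyykyyyoyyyyoyY⇒yyykyyyoyyyyoyo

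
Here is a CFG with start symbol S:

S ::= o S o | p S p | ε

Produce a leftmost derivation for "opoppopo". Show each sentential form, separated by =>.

S => oSo   [S ::= o S o]
oSo => opSpo   [S ::= p S p]
opSpo => opoSopo   [S ::= o S o]
opoSopo => opopSpopo   [S ::= p S p]
opopSpopo => opoppopo   [S ::= ε]

S => oSo => opSpo => opoSopo => opopSpopo => opoppopo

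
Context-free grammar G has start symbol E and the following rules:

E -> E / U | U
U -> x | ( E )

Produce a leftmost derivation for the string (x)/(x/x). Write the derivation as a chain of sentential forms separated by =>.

E => E/U   [E -> E / U]
E/U => U/U   [E -> U]
U/U => (E)/U   [U -> ( E )]
(E)/U => (U)/U   [E -> U]
(U)/U => (x)/U   [U -> x]
(x)/U => (x)/(E)   [U -> ( E )]
(x)/(E) => (x)/(E/U)   [E -> E / U]
(x)/(E/U) => (x)/(U/U)   [E -> U]
(x)/(U/U) => (x)/(x/U)   [U -> x]
(x)/(x/U) => (x)/(x/x)   [U -> x]

E=>E/U=>U/U=>(E)/U=>(U)/U=>(x)/U=>(x)/(E)=>(x)/(E/U)=>(x)/(U/U)=>(x)/(x/U)=>(x)/(x/x)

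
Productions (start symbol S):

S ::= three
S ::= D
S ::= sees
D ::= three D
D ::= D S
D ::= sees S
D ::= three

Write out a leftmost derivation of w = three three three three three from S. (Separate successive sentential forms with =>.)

S => D   [S ::= D]
D => D S   [D ::= D S]
D S => D S S   [D ::= D S]
D S S => three D S S   [D ::= three D]
three D S S => three three D S S   [D ::= three D]
three three D S S => three three three S S   [D ::= three]
three three three S S => three three three D S   [S ::= D]
three three three D S => three three three three S   [D ::= three]
three three three three S => three three three three D   [S ::= D]
three three three three D => three three three three three   [D ::= three]

S => D => D S => D S S => three D S S => three three D S S => three three three S S => three three three D S => three three three three S => three three three three D => three three three three three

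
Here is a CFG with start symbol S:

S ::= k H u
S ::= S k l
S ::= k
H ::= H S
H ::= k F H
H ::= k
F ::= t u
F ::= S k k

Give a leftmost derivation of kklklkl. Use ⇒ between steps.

S ⇒ Skl   [S ::= S k l]
Skl ⇒ Sklkl   [S ::= S k l]
Sklkl ⇒ Sklklkl   [S ::= S k l]
Sklklkl ⇒ kklklkl   [S ::= k]

S ⇒ Skl ⇒ Sklkl ⇒ Sklklkl ⇒ kklklkl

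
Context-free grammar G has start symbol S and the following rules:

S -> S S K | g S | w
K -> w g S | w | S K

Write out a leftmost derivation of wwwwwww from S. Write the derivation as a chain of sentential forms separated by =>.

S=>SSK=>wSK=>wSSKK=>wSSKSKK=>wwSKSKK=>wwwKSKK=>wwwwSKK=>wwwwwKK=>wwwwwwK=>wwwwwww

S => SSK   [S -> S S K]
SSK => wSK   [S -> w]
wSK => wSSKK   [S -> S S K]
wSSKK => wSSKSKK   [S -> S S K]
wSSKSKK => wwSKSKK   [S -> w]
wwSKSKK => wwwKSKK   [S -> w]
wwwKSKK => wwwwSKK   [K -> w]
wwwwSKK => wwwwwKK   [S -> w]
wwwwwKK => wwwwwwK   [K -> w]
wwwwwwK => wwwwwww   [K -> w]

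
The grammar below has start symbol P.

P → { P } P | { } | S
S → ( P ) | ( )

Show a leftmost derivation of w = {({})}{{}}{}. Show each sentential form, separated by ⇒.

P ⇒ {P}P   [P → { P } P]
{P}P ⇒ {S}P   [P → S]
{S}P ⇒ {(P)}P   [S → ( P )]
{(P)}P ⇒ {({})}P   [P → { }]
{({})}P ⇒ {({})}{P}P   [P → { P } P]
{({})}{P}P ⇒ {({})}{{}}P   [P → { }]
{({})}{{}}P ⇒ {({})}{{}}{}   [P → { }]

P ⇒ {P}P ⇒ {S}P ⇒ {(P)}P ⇒ {({})}P ⇒ {({})}{P}P ⇒ {({})}{{}}P ⇒ {({})}{{}}{}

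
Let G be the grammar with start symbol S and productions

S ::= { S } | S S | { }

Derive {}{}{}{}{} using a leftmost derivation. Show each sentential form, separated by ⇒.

S ⇒ SS ⇒ SSS ⇒ {}SS ⇒ {}{}S ⇒ {}{}SS ⇒ {}{}SSS ⇒ {}{}{}SS ⇒ {}{}{}{}S ⇒ {}{}{}{}{}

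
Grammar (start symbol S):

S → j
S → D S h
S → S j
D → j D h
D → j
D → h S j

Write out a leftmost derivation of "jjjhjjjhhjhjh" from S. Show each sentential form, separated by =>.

S => DSh   [S → D S h]
DSh => jSh   [D → j]
jSh => jSjh   [S → S j]
jSjh => jDShjh   [S → D S h]
jDShjh => jjDhShjh   [D → j D h]
jjDhShjh => jjjDhhShjh   [D → j D h]
jjjDhhShjh => jjjhSjhhShjh   [D → h S j]
jjjhSjhhShjh => jjjhSjjhhShjh   [S → S j]
jjjhSjjhhShjh => jjjhjjjhhShjh   [S → j]
jjjhjjjhhShjh => jjjhjjjhhjhjh   [S → j]

S => DSh => jSh => jSjh => jDShjh => jjDhShjh => jjjDhhShjh => jjjhSjhhShjh => jjjhSjjhhShjh => jjjhjjjhhShjh => jjjhjjjhhjhjh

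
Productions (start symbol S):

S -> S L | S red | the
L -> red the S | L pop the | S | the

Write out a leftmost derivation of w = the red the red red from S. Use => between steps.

S => S red => S red red => S L red red => S red L red red => the red L red red => the red the red red

S => S red   [S -> S red]
S red => S red red   [S -> S red]
S red red => S L red red   [S -> S L]
S L red red => S red L red red   [S -> S red]
S red L red red => the red L red red   [S -> the]
the red L red red => the red the red red   [L -> the]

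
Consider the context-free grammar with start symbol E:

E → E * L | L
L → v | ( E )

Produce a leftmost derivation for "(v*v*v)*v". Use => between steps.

E => E*L => L*L => (E)*L => (E*L)*L => (E*L*L)*L => (L*L*L)*L => (v*L*L)*L => (v*v*L)*L => (v*v*v)*L => (v*v*v)*v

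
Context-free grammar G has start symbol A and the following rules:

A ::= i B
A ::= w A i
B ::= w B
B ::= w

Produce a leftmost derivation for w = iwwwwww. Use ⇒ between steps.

A ⇒ iB ⇒ iwB ⇒ iwwB ⇒ iwwwB ⇒ iwwwwB ⇒ iwwwwwB ⇒ iwwwwww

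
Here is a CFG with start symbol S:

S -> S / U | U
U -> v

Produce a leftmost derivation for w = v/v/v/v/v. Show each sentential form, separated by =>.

S => S/U => S/U/U => S/U/U/U => S/U/U/U/U => U/U/U/U/U => v/U/U/U/U => v/v/U/U/U => v/v/v/U/U => v/v/v/v/U => v/v/v/v/v

S => S/U   [S -> S / U]
S/U => S/U/U   [S -> S / U]
S/U/U => S/U/U/U   [S -> S / U]
S/U/U/U => S/U/U/U/U   [S -> S / U]
S/U/U/U/U => U/U/U/U/U   [S -> U]
U/U/U/U/U => v/U/U/U/U   [U -> v]
v/U/U/U/U => v/v/U/U/U   [U -> v]
v/v/U/U/U => v/v/v/U/U   [U -> v]
v/v/v/U/U => v/v/v/v/U   [U -> v]
v/v/v/v/U => v/v/v/v/v   [U -> v]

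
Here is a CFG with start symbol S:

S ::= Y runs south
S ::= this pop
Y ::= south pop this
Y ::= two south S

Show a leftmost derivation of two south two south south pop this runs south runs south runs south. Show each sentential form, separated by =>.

S => Y runs south   [S ::= Y runs south]
Y runs south => two south S runs south   [Y ::= two south S]
two south S runs south => two south Y runs south runs south   [S ::= Y runs south]
two south Y runs south runs south => two south two south S runs south runs south   [Y ::= two south S]
two south two south S runs south runs south => two south two south Y runs south runs south runs south   [S ::= Y runs south]
two south two south Y runs south runs south runs south => two south two south south pop this runs south runs south runs south   [Y ::= south pop this]

S => Y runs south => two south S runs south => two south Y runs south runs south => two south two south S runs south runs south => two south two south Y runs south runs south runs south => two south two south south pop this runs south runs south runs south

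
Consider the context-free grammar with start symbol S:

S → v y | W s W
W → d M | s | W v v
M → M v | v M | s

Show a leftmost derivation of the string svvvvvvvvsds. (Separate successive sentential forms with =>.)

S => WsW   [S → W s W]
WsW => WvvsW   [W → W v v]
WvvsW => WvvvvsW   [W → W v v]
WvvvvsW => WvvvvvvsW   [W → W v v]
WvvvvvvsW => WvvvvvvvvsW   [W → W v v]
WvvvvvvvvsW => svvvvvvvvsW   [W → s]
svvvvvvvvsW => svvvvvvvvsdM   [W → d M]
svvvvvvvvsdM => svvvvvvvvsds   [M → s]

S=>WsW=>WvvsW=>WvvvvsW=>WvvvvvvsW=>WvvvvvvvvsW=>svvvvvvvvsW=>svvvvvvvvsdM=>svvvvvvvvsds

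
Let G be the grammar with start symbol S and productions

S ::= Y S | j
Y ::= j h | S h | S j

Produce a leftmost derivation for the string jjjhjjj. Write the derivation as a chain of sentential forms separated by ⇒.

S ⇒ YS   [S ::= Y S]
YS ⇒ SjS   [Y ::= S j]
SjS ⇒ jjS   [S ::= j]
jjS ⇒ jjYS   [S ::= Y S]
jjYS ⇒ jjSjS   [Y ::= S j]
jjSjS ⇒ jjYSjS   [S ::= Y S]
jjYSjS ⇒ jjShSjS   [Y ::= S h]
jjShSjS ⇒ jjjhSjS   [S ::= j]
jjjhSjS ⇒ jjjhjjS   [S ::= j]
jjjhjjS ⇒ jjjhjjj   [S ::= j]

S⇒YS⇒SjS⇒jjS⇒jjYS⇒jjSjS⇒jjYSjS⇒jjShSjS⇒jjjhSjS⇒jjjhjjS⇒jjjhjjj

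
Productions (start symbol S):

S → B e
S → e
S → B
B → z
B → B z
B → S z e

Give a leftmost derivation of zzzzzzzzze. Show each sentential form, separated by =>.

S => Be   [S → B e]
Be => Bze   [B → B z]
Bze => Bzze   [B → B z]
Bzze => Bzzze   [B → B z]
Bzzze => Bzzzze   [B → B z]
Bzzzze => Bzzzzze   [B → B z]
Bzzzzze => Bzzzzzze   [B → B z]
Bzzzzzze => Bzzzzzzze   [B → B z]
Bzzzzzzze => Bzzzzzzzze   [B → B z]
Bzzzzzzzze => zzzzzzzzze   [B → z]

S => Be => Bze => Bzze => Bzzze => Bzzzze => Bzzzzze => Bzzzzzze => Bzzzzzzze => Bzzzzzzzze => zzzzzzzzze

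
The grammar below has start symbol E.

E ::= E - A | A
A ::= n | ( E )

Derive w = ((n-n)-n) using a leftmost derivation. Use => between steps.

E=>A=>(E)=>(E-A)=>(A-A)=>((E)-A)=>((E-A)-A)=>((A-A)-A)=>((n-A)-A)=>((n-n)-A)=>((n-n)-n)

E => A   [E ::= A]
A => (E)   [A ::= ( E )]
(E) => (E-A)   [E ::= E - A]
(E-A) => (A-A)   [E ::= A]
(A-A) => ((E)-A)   [A ::= ( E )]
((E)-A) => ((E-A)-A)   [E ::= E - A]
((E-A)-A) => ((A-A)-A)   [E ::= A]
((A-A)-A) => ((n-A)-A)   [A ::= n]
((n-A)-A) => ((n-n)-A)   [A ::= n]
((n-n)-A) => ((n-n)-n)   [A ::= n]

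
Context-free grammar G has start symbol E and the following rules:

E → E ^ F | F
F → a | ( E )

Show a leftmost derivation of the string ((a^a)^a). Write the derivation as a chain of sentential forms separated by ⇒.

E ⇒ F   [E → F]
F ⇒ (E)   [F → ( E )]
(E) ⇒ (E^F)   [E → E ^ F]
(E^F) ⇒ (F^F)   [E → F]
(F^F) ⇒ ((E)^F)   [F → ( E )]
((E)^F) ⇒ ((E^F)^F)   [E → E ^ F]
((E^F)^F) ⇒ ((F^F)^F)   [E → F]
((F^F)^F) ⇒ ((a^F)^F)   [F → a]
((a^F)^F) ⇒ ((a^a)^F)   [F → a]
((a^a)^F) ⇒ ((a^a)^a)   [F → a]

E ⇒ F ⇒ (E) ⇒ (E^F) ⇒ (F^F) ⇒ ((E)^F) ⇒ ((E^F)^F) ⇒ ((F^F)^F) ⇒ ((a^F)^F) ⇒ ((a^a)^F) ⇒ ((a^a)^a)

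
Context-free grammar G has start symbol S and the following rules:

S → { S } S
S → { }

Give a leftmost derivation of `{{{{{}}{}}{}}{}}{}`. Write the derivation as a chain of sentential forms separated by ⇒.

S ⇒ {S}S   [S → { S } S]
{S}S ⇒ {{S}S}S   [S → { S } S]
{{S}S}S ⇒ {{{S}S}S}S   [S → { S } S]
{{{S}S}S}S ⇒ {{{{S}S}S}S}S   [S → { S } S]
{{{{S}S}S}S}S ⇒ {{{{{}}S}S}S}S   [S → { }]
{{{{{}}S}S}S}S ⇒ {{{{{}}{}}S}S}S   [S → { }]
{{{{{}}{}}S}S}S ⇒ {{{{{}}{}}{}}S}S   [S → { }]
{{{{{}}{}}{}}S}S ⇒ {{{{{}}{}}{}}{}}S   [S → { }]
{{{{{}}{}}{}}{}}S ⇒ {{{{{}}{}}{}}{}}{}   [S → { }]

S ⇒ {S}S ⇒ {{S}S}S ⇒ {{{S}S}S}S ⇒ {{{{S}S}S}S}S ⇒ {{{{{}}S}S}S}S ⇒ {{{{{}}{}}S}S}S ⇒ {{{{{}}{}}{}}S}S ⇒ {{{{{}}{}}{}}{}}S ⇒ {{{{{}}{}}{}}{}}{}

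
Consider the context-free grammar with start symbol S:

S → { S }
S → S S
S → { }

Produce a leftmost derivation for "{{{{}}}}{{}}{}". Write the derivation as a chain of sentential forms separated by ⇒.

S ⇒ SS ⇒ SSS ⇒ {S}SS ⇒ {{S}}SS ⇒ {{{S}}}SS ⇒ {{{{}}}}SS ⇒ {{{{}}}}{S}S ⇒ {{{{}}}}{{}}S ⇒ {{{{}}}}{{}}{}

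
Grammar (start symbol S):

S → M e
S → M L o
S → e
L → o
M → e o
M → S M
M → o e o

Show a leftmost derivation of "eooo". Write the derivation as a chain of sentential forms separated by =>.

S=>MLo=>eoLo=>eooo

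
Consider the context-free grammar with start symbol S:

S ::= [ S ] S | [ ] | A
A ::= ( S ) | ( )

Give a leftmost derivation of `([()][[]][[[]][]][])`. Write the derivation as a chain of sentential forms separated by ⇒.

S ⇒ A   [S ::= A]
A ⇒ (S)   [A ::= ( S )]
(S) ⇒ ([S]S)   [S ::= [ S ] S]
([S]S) ⇒ ([A]S)   [S ::= A]
([A]S) ⇒ ([()]S)   [A ::= ( )]
([()]S) ⇒ ([()][S]S)   [S ::= [ S ] S]
([()][S]S) ⇒ ([()][[]]S)   [S ::= [ ]]
([()][[]]S) ⇒ ([()][[]][S]S)   [S ::= [ S ] S]
([()][[]][S]S) ⇒ ([()][[]][[S]S]S)   [S ::= [ S ] S]
([()][[]][[S]S]S) ⇒ ([()][[]][[[]]S]S)   [S ::= [ ]]
([()][[]][[[]]S]S) ⇒ ([()][[]][[[]][]]S)   [S ::= [ ]]
([()][[]][[[]][]]S) ⇒ ([()][[]][[[]][]][])   [S ::= [ ]]

S ⇒ A ⇒ (S) ⇒ ([S]S) ⇒ ([A]S) ⇒ ([()]S) ⇒ ([()][S]S) ⇒ ([()][[]]S) ⇒ ([()][[]][S]S) ⇒ ([()][[]][[S]S]S) ⇒ ([()][[]][[[]]S]S) ⇒ ([()][[]][[[]][]]S) ⇒ ([()][[]][[[]][]][])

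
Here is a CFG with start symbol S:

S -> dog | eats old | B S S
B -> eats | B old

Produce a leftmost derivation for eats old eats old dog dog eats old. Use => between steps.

S => B S S => B old S S => eats old S S => eats old B S S S => eats old B old S S S => eats old eats old S S S => eats old eats old dog S S => eats old eats old dog dog S => eats old eats old dog dog eats old

S => B S S   [S -> B S S]
B S S => B old S S   [B -> B old]
B old S S => eats old S S   [B -> eats]
eats old S S => eats old B S S S   [S -> B S S]
eats old B S S S => eats old B old S S S   [B -> B old]
eats old B old S S S => eats old eats old S S S   [B -> eats]
eats old eats old S S S => eats old eats old dog S S   [S -> dog]
eats old eats old dog S S => eats old eats old dog dog S   [S -> dog]
eats old eats old dog dog S => eats old eats old dog dog eats old   [S -> eats old]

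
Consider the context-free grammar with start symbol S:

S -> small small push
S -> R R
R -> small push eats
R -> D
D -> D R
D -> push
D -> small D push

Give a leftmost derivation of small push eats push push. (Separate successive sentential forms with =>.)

S => R R => small push eats R => small push eats D => small push eats D R => small push eats push R => small push eats push D => small push eats push push

S => R R   [S -> R R]
R R => small push eats R   [R -> small push eats]
small push eats R => small push eats D   [R -> D]
small push eats D => small push eats D R   [D -> D R]
small push eats D R => small push eats push R   [D -> push]
small push eats push R => small push eats push D   [R -> D]
small push eats push D => small push eats push push   [D -> push]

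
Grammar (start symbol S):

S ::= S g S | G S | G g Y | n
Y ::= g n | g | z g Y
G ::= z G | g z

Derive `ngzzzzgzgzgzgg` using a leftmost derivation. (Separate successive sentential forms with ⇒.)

S ⇒ SgS ⇒ ngS ⇒ ngGgY ⇒ ngzGgY ⇒ ngzzGgY ⇒ ngzzzGgY ⇒ ngzzzzGgY ⇒ ngzzzzgzgY ⇒ ngzzzzgzgzgY ⇒ ngzzzzgzgzgzgY ⇒ ngzzzzgzgzgzgg

S ⇒ SgS   [S ::= S g S]
SgS ⇒ ngS   [S ::= n]
ngS ⇒ ngGgY   [S ::= G g Y]
ngGgY ⇒ ngzGgY   [G ::= z G]
ngzGgY ⇒ ngzzGgY   [G ::= z G]
ngzzGgY ⇒ ngzzzGgY   [G ::= z G]
ngzzzGgY ⇒ ngzzzzGgY   [G ::= z G]
ngzzzzGgY ⇒ ngzzzzgzgY   [G ::= g z]
ngzzzzgzgY ⇒ ngzzzzgzgzgY   [Y ::= z g Y]
ngzzzzgzgzgY ⇒ ngzzzzgzgzgzgY   [Y ::= z g Y]
ngzzzzgzgzgzgY ⇒ ngzzzzgzgzgzgg   [Y ::= g]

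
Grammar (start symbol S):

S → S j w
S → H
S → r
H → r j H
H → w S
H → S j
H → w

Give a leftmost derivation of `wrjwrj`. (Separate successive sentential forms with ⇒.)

S ⇒ H ⇒ wS ⇒ wH ⇒ wrjH ⇒ wrjwS ⇒ wrjwH ⇒ wrjwSj ⇒ wrjwrj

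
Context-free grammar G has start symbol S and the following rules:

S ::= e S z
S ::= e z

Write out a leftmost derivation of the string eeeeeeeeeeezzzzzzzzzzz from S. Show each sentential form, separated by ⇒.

S ⇒ eSz   [S ::= e S z]
eSz ⇒ eeSzz   [S ::= e S z]
eeSzz ⇒ eeeSzzz   [S ::= e S z]
eeeSzzz ⇒ eeeeSzzzz   [S ::= e S z]
eeeeSzzzz ⇒ eeeeeSzzzzz   [S ::= e S z]
eeeeeSzzzzz ⇒ eeeeeeSzzzzzz   [S ::= e S z]
eeeeeeSzzzzzz ⇒ eeeeeeeSzzzzzzz   [S ::= e S z]
eeeeeeeSzzzzzzz ⇒ eeeeeeeeSzzzzzzzz   [S ::= e S z]
eeeeeeeeSzzzzzzzz ⇒ eeeeeeeeeSzzzzzzzzz   [S ::= e S z]
eeeeeeeeeSzzzzzzzzz ⇒ eeeeeeeeeeSzzzzzzzzzz   [S ::= e S z]
eeeeeeeeeeSzzzzzzzzzz ⇒ eeeeeeeeeeezzzzzzzzzzz   [S ::= e z]

S⇒eSz⇒eeSzz⇒eeeSzzz⇒eeeeSzzzz⇒eeeeeSzzzzz⇒eeeeeeSzzzzzz⇒eeeeeeeSzzzzzzz⇒eeeeeeeeSzzzzzzzz⇒eeeeeeeeeSzzzzzzzzz⇒eeeeeeeeeeSzzzzzzzzzz⇒eeeeeeeeeeezzzzzzzzzzz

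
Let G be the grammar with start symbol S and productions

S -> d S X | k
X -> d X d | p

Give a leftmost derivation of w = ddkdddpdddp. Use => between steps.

S => dSX => ddSXX => ddkXX => ddkdXdX => ddkddXddX => ddkdddXdddX => ddkdddpdddX => ddkdddpdddp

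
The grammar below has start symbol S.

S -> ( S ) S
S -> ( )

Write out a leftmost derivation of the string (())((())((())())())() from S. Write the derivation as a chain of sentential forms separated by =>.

S => (S)S => (())S => (())(S)S => (())((S)S)S => (())((())S)S => (())((())(S)S)S => (())((())((S)S)S)S => (())((())((())S)S)S => (())((())((())())S)S => (())((())((())())())S => (())((())((())())())()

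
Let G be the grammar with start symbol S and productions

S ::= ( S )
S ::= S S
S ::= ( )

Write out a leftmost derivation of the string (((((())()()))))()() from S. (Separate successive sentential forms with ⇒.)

S ⇒ SS   [S ::= S S]
SS ⇒ SSS   [S ::= S S]
SSS ⇒ (S)SS   [S ::= ( S )]
(S)SS ⇒ ((S))SS   [S ::= ( S )]
((S))SS ⇒ (((S)))SS   [S ::= ( S )]
(((S)))SS ⇒ ((((S))))SS   [S ::= ( S )]
((((S))))SS ⇒ ((((SS))))SS   [S ::= S S]
((((SS))))SS ⇒ ((((SSS))))SS   [S ::= S S]
((((SSS))))SS ⇒ (((((S)SS))))SS   [S ::= ( S )]
(((((S)SS))))SS ⇒ (((((())SS))))SS   [S ::= ( )]
(((((())SS))))SS ⇒ (((((())()S))))SS   [S ::= ( )]
(((((())()S))))SS ⇒ (((((())()()))))SS   [S ::= ( )]
(((((())()()))))SS ⇒ (((((())()()))))()S   [S ::= ( )]
(((((())()()))))()S ⇒ (((((())()()))))()()   [S ::= ( )]

S ⇒ SS ⇒ SSS ⇒ (S)SS ⇒ ((S))SS ⇒ (((S)))SS ⇒ ((((S))))SS ⇒ ((((SS))))SS ⇒ ((((SSS))))SS ⇒ (((((S)SS))))SS ⇒ (((((())SS))))SS ⇒ (((((())()S))))SS ⇒ (((((())()()))))SS ⇒ (((((())()()))))()S ⇒ (((((())()()))))()()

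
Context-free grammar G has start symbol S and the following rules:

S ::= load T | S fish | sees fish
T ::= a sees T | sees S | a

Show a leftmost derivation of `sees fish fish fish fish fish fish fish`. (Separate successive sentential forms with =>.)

S => S fish   [S ::= S fish]
S fish => S fish fish   [S ::= S fish]
S fish fish => S fish fish fish   [S ::= S fish]
S fish fish fish => S fish fish fish fish   [S ::= S fish]
S fish fish fish fish => S fish fish fish fish fish   [S ::= S fish]
S fish fish fish fish fish => S fish fish fish fish fish fish   [S ::= S fish]
S fish fish fish fish fish fish => sees fish fish fish fish fish fish fish   [S ::= sees fish]

S => S fish => S fish fish => S fish fish fish => S fish fish fish fish => S fish fish fish fish fish => S fish fish fish fish fish fish => sees fish fish fish fish fish fish fish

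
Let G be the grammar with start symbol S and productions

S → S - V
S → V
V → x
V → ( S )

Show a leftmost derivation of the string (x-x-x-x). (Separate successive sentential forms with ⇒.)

S ⇒ V   [S → V]
V ⇒ (S)   [V → ( S )]
(S) ⇒ (S-V)   [S → S - V]
(S-V) ⇒ (S-V-V)   [S → S - V]
(S-V-V) ⇒ (S-V-V-V)   [S → S - V]
(S-V-V-V) ⇒ (V-V-V-V)   [S → V]
(V-V-V-V) ⇒ (x-V-V-V)   [V → x]
(x-V-V-V) ⇒ (x-x-V-V)   [V → x]
(x-x-V-V) ⇒ (x-x-x-V)   [V → x]
(x-x-x-V) ⇒ (x-x-x-x)   [V → x]

S⇒V⇒(S)⇒(S-V)⇒(S-V-V)⇒(S-V-V-V)⇒(V-V-V-V)⇒(x-V-V-V)⇒(x-x-V-V)⇒(x-x-x-V)⇒(x-x-x-x)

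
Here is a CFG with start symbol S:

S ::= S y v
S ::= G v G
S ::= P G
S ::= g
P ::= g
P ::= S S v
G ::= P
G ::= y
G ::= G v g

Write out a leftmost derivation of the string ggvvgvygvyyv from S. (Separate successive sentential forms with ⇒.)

S ⇒ Syv ⇒ PGyv ⇒ SSvGyv ⇒ GvGSvGyv ⇒ GvgvGSvGyv ⇒ PvgvGSvGyv ⇒ SSvvgvGSvGyv ⇒ gSvvgvGSvGyv ⇒ ggvvgvGSvGyv ⇒ ggvvgvySvGyv ⇒ ggvvgvygvGyv ⇒ ggvvgvygvyyv

S ⇒ Syv   [S ::= S y v]
Syv ⇒ PGyv   [S ::= P G]
PGyv ⇒ SSvGyv   [P ::= S S v]
SSvGyv ⇒ GvGSvGyv   [S ::= G v G]
GvGSvGyv ⇒ GvgvGSvGyv   [G ::= G v g]
GvgvGSvGyv ⇒ PvgvGSvGyv   [G ::= P]
PvgvGSvGyv ⇒ SSvvgvGSvGyv   [P ::= S S v]
SSvvgvGSvGyv ⇒ gSvvgvGSvGyv   [S ::= g]
gSvvgvGSvGyv ⇒ ggvvgvGSvGyv   [S ::= g]
ggvvgvGSvGyv ⇒ ggvvgvySvGyv   [G ::= y]
ggvvgvySvGyv ⇒ ggvvgvygvGyv   [S ::= g]
ggvvgvygvGyv ⇒ ggvvgvygvyyv   [G ::= y]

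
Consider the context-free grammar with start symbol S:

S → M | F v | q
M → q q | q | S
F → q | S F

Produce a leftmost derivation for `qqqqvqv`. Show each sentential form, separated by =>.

S => Fv => SFv => FvFv => SFvFv => MFvFv => qFvFv => qSFvFv => qMFvFv => qqqFvFv => qqqqvFv => qqqqvqv

S => Fv   [S → F v]
Fv => SFv   [F → S F]
SFv => FvFv   [S → F v]
FvFv => SFvFv   [F → S F]
SFvFv => MFvFv   [S → M]
MFvFv => qFvFv   [M → q]
qFvFv => qSFvFv   [F → S F]
qSFvFv => qMFvFv   [S → M]
qMFvFv => qqqFvFv   [M → q q]
qqqFvFv => qqqqvFv   [F → q]
qqqqvFv => qqqqvqv   [F → q]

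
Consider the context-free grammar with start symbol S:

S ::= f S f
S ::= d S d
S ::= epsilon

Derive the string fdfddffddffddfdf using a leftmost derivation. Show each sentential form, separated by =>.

S => fSf => fdSdf => fdfSfdf => fdfdSdfdf => fdfddSddfdf => fdfddfSfddfdf => fdfddffSffddfdf => fdfddffdSdffddfdf => fdfddffddffddfdf

S => fSf   [S ::= f S f]
fSf => fdSdf   [S ::= d S d]
fdSdf => fdfSfdf   [S ::= f S f]
fdfSfdf => fdfdSdfdf   [S ::= d S d]
fdfdSdfdf => fdfddSddfdf   [S ::= d S d]
fdfddSddfdf => fdfddfSfddfdf   [S ::= f S f]
fdfddfSfddfdf => fdfddffSffddfdf   [S ::= f S f]
fdfddffSffddfdf => fdfddffdSdffddfdf   [S ::= d S d]
fdfddffdSdffddfdf => fdfddffddffddfdf   [S ::= epsilon]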